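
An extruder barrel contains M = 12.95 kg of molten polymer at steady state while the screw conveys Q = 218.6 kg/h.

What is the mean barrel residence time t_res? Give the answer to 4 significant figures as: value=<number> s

value=213.3 s

Q_s = Q / 3600 = 218.6 / 3600 = 0.0607222 kg/s
t_res = M / Q_s = 12.95 / 0.0607222 = 213.266 s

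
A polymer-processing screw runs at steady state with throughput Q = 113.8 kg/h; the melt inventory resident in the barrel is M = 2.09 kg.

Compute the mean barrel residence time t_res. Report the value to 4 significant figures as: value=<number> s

value=66.12 s

Throughput in SI: Q_s = 113.8 kg/h ÷ 3600 s/h = 0.0316111 kg/s
t_res = M / Q_s = 2.09 ÷ 0.0316111 = 66.116 s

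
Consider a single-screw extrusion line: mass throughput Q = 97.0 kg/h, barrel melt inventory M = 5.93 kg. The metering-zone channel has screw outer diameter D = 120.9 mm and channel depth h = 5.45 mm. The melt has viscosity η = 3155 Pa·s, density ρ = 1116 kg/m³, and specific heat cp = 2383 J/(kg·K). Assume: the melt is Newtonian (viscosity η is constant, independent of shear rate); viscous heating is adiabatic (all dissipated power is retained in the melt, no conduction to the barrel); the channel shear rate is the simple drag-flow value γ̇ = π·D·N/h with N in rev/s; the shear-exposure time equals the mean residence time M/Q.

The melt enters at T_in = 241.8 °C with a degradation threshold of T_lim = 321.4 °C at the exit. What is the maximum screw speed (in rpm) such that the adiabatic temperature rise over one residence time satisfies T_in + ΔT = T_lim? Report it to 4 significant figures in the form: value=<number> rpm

Throughput in SI: Q_s = 97.0 kg/h ÷ 3600 s/h = 0.0269444 kg/s
t_res = M / Q_s = 5.93 ÷ 0.0269444 = 220.082 s
Convert to metres: D = 0.1209 m, h = 0.00545 m
ΔT_a = T_lim − T_in = 321.4 °C − 241.8 °C = 79.6 K
γ̇_max² = ΔT_a·ρ·cp/(η·t_res) = 79.6·1116·2383/(3155·220.082) = 304.871 s⁻²
γ̇_max = √304.871 = 17.4606 s⁻¹
Solve γ̇ = πDN/h for N: N_max = γ̇_max·h/(π·D) = 17.4606 × 0.00545 / (π × 0.1209) = 0.250541 rev/s = 15.0325 rpm

value=15.03 rpm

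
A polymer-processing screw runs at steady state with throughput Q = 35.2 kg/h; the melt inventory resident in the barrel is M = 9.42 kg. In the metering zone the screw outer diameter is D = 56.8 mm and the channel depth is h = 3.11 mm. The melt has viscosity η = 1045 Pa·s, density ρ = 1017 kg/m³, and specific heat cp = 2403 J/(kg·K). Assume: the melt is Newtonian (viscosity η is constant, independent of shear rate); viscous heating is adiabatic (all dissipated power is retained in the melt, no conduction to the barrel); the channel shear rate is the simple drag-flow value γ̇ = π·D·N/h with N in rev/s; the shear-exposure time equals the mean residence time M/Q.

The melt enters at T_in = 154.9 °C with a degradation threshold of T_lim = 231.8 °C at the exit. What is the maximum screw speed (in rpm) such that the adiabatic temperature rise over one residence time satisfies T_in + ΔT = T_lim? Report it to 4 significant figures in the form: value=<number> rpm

Q_s = Q / 3600 = 35.2 / 3600 = 0.00977778 kg/s
Mean residence time: t_res = M/Q_s = 9.42 kg / 0.00977778 kg/s = 963.409 s
Geometry in SI: D = 56.8 mm → 0.0568 m, h = 3.11 mm → 0.00311 m
Allowable rise: ΔT_a = T_lim − T_in = 231.8 − 154.9 = 76.9 K
γ̇_max² = ΔT_a·ρ·cp / (η·t_res) = [76.9 × 1017 × 2403] / [1045 × 963.409] = 186.67 s⁻²
γ̇_max = sqrt(186.67) = 13.6627 s⁻¹
N_max = γ̇_max·h / (π·D) = 13.6627 · 0.00311 / (π · 0.0568) = 0.238122 rev/s = 14.2873 rpm

value=14.29 rpm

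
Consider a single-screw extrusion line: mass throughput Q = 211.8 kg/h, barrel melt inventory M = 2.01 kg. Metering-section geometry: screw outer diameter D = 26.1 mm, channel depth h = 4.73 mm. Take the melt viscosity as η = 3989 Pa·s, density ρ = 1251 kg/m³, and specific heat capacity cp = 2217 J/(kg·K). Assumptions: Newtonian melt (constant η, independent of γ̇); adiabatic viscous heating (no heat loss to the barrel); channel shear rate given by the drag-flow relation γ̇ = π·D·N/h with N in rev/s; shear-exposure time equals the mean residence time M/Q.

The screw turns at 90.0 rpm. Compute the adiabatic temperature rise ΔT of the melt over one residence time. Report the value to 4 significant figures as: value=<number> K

value=33.22 K

Throughput in SI: Q_s = 211.8 kg/h ÷ 3600 s/h = 0.0588333 kg/s
t_res = M / Q_s = 2.01 / 0.0588333 = 34.1643 s
Geometry in metres: D = 26.1 mm → 0.0261 m, h = 4.73 mm → 0.00473 m; screw speed N = 90.0 rpm = 1.5 rev/s
Shear rate: γ̇ = πDN/h = π·0.0261·1.5/0.00473 = 26.0028 s⁻¹
Adiabatic rise: ΔT = η γ̇² t_res / (ρ cp) = 3989·(26.0028)²·34.1643 / (1251·2217) = 33.2242 K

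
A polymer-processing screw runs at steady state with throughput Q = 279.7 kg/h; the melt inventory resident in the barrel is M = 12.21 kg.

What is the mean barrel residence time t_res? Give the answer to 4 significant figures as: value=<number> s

value=157.2 s

Throughput in SI: Q_s = 279.7 kg/h ÷ 3600 s/h = 0.0776944 kg/s
t_res = M / Q_s = 12.21 / 0.0776944 = 157.154 s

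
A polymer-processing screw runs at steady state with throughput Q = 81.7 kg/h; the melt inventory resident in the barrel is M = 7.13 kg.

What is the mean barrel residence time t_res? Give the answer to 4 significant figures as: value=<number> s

Q_s = Q / 3600 = 81.7 / 3600 = 0.0226944 kg/s
t_res = M / Q_s = 7.13 ÷ 0.0226944 = 314.174 s

value=314.2 s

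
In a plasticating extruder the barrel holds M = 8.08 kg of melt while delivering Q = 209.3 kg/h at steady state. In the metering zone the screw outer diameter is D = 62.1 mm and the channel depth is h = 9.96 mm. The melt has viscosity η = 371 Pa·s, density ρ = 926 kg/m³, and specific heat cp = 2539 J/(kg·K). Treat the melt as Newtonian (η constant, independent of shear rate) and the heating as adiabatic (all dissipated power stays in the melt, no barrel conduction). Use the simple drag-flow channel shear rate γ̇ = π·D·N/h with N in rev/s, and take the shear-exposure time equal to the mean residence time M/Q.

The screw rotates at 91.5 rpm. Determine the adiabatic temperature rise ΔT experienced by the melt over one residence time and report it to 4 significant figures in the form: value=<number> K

Throughput in SI: Q_s = 209.3 kg/h ÷ 3600 s/h = 0.0581389 kg/s
Mean residence time: t_res = M/Q_s = 8.08 kg / 0.0581389 kg/s = 138.978 s
Convert to SI: D = 0.0621 m, h = 0.00996 m, N = 91.5/60 = 1.525 rev/s
Shear rate: γ̇ = πDN/h = π·0.0621·1.525/0.00996 = 29.8712 s⁻¹
ΔT = η·γ̇²·t_res/(ρ·cp) = [371 × 29.8712² × 138.978] / [926 × 2539] = 19.5681 K

value=19.57 K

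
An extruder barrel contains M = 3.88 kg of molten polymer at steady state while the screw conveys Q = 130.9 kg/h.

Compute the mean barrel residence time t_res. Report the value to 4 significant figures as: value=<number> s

Throughput in SI: Q_s = 130.9 kg/h ÷ 3600 s/h = 0.0363611 kg/s
Mean residence time: t_res = M/Q_s = 3.88 kg / 0.0363611 kg/s = 106.707 s

value=106.7 s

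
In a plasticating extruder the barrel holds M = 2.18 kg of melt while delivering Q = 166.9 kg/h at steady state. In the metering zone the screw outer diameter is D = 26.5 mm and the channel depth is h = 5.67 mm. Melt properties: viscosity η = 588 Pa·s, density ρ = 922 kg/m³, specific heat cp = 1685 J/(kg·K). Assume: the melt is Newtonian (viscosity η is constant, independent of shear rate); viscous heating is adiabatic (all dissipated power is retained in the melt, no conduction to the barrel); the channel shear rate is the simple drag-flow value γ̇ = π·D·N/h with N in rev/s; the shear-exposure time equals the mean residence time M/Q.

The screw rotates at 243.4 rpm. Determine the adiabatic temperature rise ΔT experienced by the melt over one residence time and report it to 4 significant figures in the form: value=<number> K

Q_s = Q / 3600 = 166.9 / 3600 = 0.0463611 kg/s
Mean residence time: t_res = M/Q_s = 2.18 kg / 0.0463611 kg/s = 47.0222 s
Geometry in metres: D = 26.5 mm → 0.0265 m, h = 5.67 mm → 0.00567 m; screw speed N = 243.4 rpm = 4.05667 rev/s
γ̇ = π D N / h = (π)(0.0265)(4.05667) / 0.00567 = 59.5637 s⁻¹
Adiabatic rise: ΔT = η γ̇² t_res / (ρ cp) = 588·(59.5637)²·47.0222 / (922·1685) = 63.1413 K

value=63.14 K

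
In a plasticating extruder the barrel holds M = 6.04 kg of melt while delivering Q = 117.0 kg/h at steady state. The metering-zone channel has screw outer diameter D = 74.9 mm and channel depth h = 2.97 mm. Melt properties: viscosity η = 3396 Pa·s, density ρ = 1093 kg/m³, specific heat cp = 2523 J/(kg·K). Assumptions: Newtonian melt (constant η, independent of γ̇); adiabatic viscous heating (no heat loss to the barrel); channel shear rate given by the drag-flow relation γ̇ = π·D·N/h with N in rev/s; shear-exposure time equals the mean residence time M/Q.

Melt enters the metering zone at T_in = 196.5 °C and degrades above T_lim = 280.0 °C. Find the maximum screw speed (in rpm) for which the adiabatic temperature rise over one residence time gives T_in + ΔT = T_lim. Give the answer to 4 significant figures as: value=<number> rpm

value=14.47 rpm

Q_s = Q / 3600 = 117.0 / 3600 = 0.0325 kg/s
Mean residence time: t_res = M/Q_s = 6.04 kg / 0.0325 kg/s = 185.846 s
D = 74.9 mm = 0.0749 m;  h = 2.97 mm = 0.00297 m
Allowable rise: ΔT_a = T_lim − T_in = 280.0 − 196.5 = 83.5 K
Invert ΔT = ηγ̇²t_res/(ρcp) for γ̇: γ̇_max² = ΔT_a ρ cp / (η t_res) = 83.5·1093·2523 / (3396·185.846) = 364.84 s⁻²
γ̇_max = sqrt(364.84) = 19.1008 s⁻¹
Solve γ̇ = πDN/h for N: N_max = γ̇_max·h/(π·D) = 19.1008 × 0.00297 / (π × 0.0749) = 0.241088 rev/s = 14.4653 rpm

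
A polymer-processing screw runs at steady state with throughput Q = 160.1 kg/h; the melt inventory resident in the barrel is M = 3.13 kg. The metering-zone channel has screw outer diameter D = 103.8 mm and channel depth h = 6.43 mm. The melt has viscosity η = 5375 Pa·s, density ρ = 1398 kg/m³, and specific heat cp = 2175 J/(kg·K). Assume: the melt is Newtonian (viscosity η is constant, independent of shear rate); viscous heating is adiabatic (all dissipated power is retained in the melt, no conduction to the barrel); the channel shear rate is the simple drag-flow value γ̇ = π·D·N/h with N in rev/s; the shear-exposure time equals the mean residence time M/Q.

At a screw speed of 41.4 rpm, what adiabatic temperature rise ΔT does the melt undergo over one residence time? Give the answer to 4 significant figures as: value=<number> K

value=152.3 K

Q_s = Q / 3600 = 160.1 / 3600 = 0.0444722 kg/s
t_res = M / Q_s = 3.13 ÷ 0.0444722 = 70.381 s
Geometry in metres: D = 103.8 mm → 0.1038 m, h = 6.43 mm → 0.00643 m; screw speed N = 41.4 rpm = 0.69 rev/s
γ̇ = π D N / h = (π)(0.1038)(0.69) / 0.00643 = 34.9933 s⁻¹
Adiabatic rise: ΔT = η γ̇² t_res / (ρ cp) = 5375·(34.9933)²·70.381 / (1398·2175) = 152.349 K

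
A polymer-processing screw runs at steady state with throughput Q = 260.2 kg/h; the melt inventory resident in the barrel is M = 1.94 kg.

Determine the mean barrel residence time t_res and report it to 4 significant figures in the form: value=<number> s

value=26.84 s

Throughput in SI: Q_s = 260.2 kg/h ÷ 3600 s/h = 0.0722778 kg/s
Mean residence time: t_res = M/Q_s = 1.94 kg / 0.0722778 kg/s = 26.8409 s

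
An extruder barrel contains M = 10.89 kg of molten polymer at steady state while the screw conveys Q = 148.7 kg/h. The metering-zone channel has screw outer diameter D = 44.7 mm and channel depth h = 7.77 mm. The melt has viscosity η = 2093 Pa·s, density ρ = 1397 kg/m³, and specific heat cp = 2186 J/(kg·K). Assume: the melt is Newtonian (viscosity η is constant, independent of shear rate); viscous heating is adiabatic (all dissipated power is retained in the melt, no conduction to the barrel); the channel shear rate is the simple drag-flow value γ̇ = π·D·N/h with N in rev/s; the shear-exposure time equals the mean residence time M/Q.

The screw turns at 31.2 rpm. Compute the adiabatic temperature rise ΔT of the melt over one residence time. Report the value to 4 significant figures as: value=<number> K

Convert throughput: Q = 148.7 kg/h = 148.7/3600 = 0.0413056 kg/s
t_res = M / Q_s = 10.89 ÷ 0.0413056 = 263.645 s
Geometry in metres: D = 44.7 mm → 0.0447 m, h = 7.77 mm → 0.00777 m; screw speed N = 31.2 rpm = 0.52 rev/s
γ̇ = π·D·N / h = π · 0.0447 · 0.52 / 0.00777 = 9.39809 s⁻¹
ΔT = η·γ̇²·t_res / (ρ·cp) = 2093 · (9.39809)² · 263.645 / (1397 · 2186) = 15.9596 K

value=15.96 K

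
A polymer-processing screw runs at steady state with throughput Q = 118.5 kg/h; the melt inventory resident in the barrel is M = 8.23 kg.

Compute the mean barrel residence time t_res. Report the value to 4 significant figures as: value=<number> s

Q_s = Q / 3600 = 118.5 / 3600 = 0.0329167 kg/s
Mean residence time: t_res = M/Q_s = 8.23 kg / 0.0329167 kg/s = 250.025 s

value=250.0 s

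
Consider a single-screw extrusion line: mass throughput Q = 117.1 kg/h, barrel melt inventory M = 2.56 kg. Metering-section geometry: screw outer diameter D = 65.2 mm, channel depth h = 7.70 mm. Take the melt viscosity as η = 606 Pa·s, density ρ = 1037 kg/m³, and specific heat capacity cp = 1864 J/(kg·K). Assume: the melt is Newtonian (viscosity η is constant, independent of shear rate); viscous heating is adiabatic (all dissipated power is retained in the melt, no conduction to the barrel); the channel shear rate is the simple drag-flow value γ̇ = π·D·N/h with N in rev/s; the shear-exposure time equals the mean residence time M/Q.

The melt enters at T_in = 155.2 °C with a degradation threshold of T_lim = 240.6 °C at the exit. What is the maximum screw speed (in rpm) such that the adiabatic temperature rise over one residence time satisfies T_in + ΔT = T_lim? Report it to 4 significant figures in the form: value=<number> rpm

Convert throughput: Q = 117.1 kg/h = 117.1/3600 = 0.0325278 kg/s
t_res = M / Q_s = 2.56 ÷ 0.0325278 = 78.702 s
D = 65.2 mm = 0.0652 m;  h = 7.70 mm = 0.0077 m
Allowable rise: ΔT_a = T_lim − T_in = 240.6 − 155.2 = 85.4 K
Invert ΔT = ηγ̇²t_res/(ρcp) for γ̇: γ̇_max² = ΔT_a ρ cp / (η t_res) = 85.4·1037·1864 / (606·78.702) = 3461.18 s⁻²
γ̇_max = √3461.18 = 58.8318 s⁻¹
N_max = γ̇_max h / (πD) = 58.8318·0.0077/(π·0.0652) = 2.21159 rev/s → ×60 = 132.696 rpm

value=132.7 rpm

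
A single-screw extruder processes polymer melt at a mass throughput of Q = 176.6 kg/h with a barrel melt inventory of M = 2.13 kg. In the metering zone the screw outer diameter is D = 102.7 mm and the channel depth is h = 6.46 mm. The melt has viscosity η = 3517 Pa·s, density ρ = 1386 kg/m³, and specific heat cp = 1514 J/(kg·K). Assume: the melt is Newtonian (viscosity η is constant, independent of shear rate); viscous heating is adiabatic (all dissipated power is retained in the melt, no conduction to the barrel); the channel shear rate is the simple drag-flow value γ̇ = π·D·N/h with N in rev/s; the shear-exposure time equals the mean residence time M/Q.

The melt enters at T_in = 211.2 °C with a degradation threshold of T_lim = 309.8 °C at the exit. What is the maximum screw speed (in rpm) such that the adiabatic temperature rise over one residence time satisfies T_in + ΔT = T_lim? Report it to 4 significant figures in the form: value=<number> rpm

value=44.22 rpm

Q_s = Q / 3600 = 176.6 / 3600 = 0.0490556 kg/s
t_res = M / Q_s = 2.13 / 0.0490556 = 43.4202 s
Geometry in SI: D = 102.7 mm → 0.1027 m, h = 6.46 mm → 0.00646 m
ΔT_a = T_lim − T_in = 309.8 − 211.2 = 98.6 K
Invert ΔT = ηγ̇²t_res/(ρcp) for γ̇: γ̇_max² = ΔT_a ρ cp / (η t_res) = 98.6·1386·1514 / (3517·43.4202) = 1354.88 s⁻²
γ̇_max = sqrt(1354.88) = 36.8088 s⁻¹
N_max = γ̇_max·h / (π·D) = 36.8088 · 0.00646 / (π · 0.1027) = 0.736993 rev/s = 44.2196 rpm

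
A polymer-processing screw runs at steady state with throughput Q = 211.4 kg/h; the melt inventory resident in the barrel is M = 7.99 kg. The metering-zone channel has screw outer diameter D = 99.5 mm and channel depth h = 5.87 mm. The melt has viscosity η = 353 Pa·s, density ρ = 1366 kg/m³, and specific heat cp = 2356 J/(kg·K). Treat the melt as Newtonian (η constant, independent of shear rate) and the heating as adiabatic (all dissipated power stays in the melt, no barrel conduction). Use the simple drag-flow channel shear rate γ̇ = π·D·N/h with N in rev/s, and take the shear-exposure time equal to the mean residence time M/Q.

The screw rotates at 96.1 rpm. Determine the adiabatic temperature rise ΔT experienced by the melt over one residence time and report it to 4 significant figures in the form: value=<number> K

Throughput in SI: Q_s = 211.4 kg/h ÷ 3600 s/h = 0.0587222 kg/s
t_res = M / Q_s = 7.99 ÷ 0.0587222 = 136.064 s
Convert to SI: D = 0.0995 m, h = 0.00587 m, N = 96.1/60 = 1.60167 rev/s
γ̇ = π·D·N / h = π · 0.0995 · 1.60167 / 0.00587 = 85.2917 s⁻¹
Adiabatic rise: ΔT = η γ̇² t_res / (ρ cp) = 353·(85.2917)²·136.064 / (1366·2356) = 108.569 K

value=108.6 K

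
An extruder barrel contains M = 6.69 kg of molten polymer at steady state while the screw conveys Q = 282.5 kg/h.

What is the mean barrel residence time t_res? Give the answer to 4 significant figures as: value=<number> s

Convert throughput: Q = 282.5 kg/h = 282.5/3600 = 0.0784722 kg/s
Mean residence time: t_res = M/Q_s = 6.69 kg / 0.0784722 kg/s = 85.2531 s

value=85.25 s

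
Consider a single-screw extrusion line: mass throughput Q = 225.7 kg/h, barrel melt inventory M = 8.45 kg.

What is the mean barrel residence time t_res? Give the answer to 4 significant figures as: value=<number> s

Convert throughput: Q = 225.7 kg/h = 225.7/3600 = 0.0626944 kg/s
Mean residence time: t_res = M/Q_s = 8.45 kg / 0.0626944 kg/s = 134.781 s

value=134.8 s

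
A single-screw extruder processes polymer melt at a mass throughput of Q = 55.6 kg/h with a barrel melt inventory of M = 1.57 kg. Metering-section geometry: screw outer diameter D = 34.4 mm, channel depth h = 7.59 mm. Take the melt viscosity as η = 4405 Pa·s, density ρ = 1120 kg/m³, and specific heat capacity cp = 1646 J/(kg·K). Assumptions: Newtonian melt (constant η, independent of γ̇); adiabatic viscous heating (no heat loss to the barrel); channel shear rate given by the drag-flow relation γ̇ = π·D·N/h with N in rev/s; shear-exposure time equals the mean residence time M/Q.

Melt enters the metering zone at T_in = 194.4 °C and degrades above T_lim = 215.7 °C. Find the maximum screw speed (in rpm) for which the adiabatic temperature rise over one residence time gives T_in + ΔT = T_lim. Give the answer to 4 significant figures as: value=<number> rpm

Q_s = Q / 3600 = 55.6 / 3600 = 0.0154444 kg/s
t_res = M / Q_s = 1.57 / 0.0154444 = 101.655 s
Geometry in SI: D = 34.4 mm → 0.0344 m, h = 7.59 mm → 0.00759 m
Allowable rise: ΔT_a = T_lim − T_in = 215.7 − 194.4 = 21.3 K
γ̇_max² = ΔT_a·ρ·cp/(η·t_res) = 21.3·1120·1646/(4405·101.655) = 87.6908 s⁻²
γ̇_max = sqrt(87.6908) = 9.36434 s⁻¹
N_max = γ̇_max h / (πD) = 9.36434·0.00759/(π·0.0344) = 0.657674 rev/s → ×60 = 39.4604 rpm

value=39.46 rpm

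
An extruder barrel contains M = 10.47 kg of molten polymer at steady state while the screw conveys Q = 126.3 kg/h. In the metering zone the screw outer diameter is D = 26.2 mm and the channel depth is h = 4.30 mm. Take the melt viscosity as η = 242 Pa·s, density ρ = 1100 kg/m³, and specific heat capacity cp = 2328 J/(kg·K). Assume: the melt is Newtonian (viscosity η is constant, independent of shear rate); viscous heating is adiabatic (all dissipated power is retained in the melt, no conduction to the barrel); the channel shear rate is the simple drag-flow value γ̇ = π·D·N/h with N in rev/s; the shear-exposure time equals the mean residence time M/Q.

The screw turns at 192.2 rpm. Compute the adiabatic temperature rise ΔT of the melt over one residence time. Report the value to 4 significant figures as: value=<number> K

Q_s = Q / 3600 = 126.3 / 3600 = 0.0350833 kg/s
t_res = M / Q_s = 10.47 / 0.0350833 = 298.432 s
Convert to SI: D = 0.0262 m, h = 0.0043 m, N = 192.2/60 = 3.20333 rev/s
γ̇ = π D N / h = (π)(0.0262)(3.20333) / 0.0043 = 61.3176 s⁻¹
Adiabatic rise: ΔT = η γ̇² t_res / (ρ cp) = 242·(61.3176)²·298.432 / (1100·2328) = 106.036 K

value=106.0 K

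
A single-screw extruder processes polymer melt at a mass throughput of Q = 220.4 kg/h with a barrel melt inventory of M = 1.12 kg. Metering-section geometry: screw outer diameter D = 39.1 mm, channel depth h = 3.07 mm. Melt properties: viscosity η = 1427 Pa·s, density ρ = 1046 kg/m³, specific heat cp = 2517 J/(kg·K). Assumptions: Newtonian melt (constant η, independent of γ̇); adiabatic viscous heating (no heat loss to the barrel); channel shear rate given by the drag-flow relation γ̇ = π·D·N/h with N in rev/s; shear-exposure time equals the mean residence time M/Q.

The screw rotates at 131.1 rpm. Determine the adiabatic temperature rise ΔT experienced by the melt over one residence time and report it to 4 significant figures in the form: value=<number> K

value=75.79 K

Q_s = Q / 3600 = 220.4 / 3600 = 0.0612222 kg/s
t_res = M / Q_s = 1.12 ÷ 0.0612222 = 18.294 s
D = 39.1 mm = 0.0391 m;  h = 3.07 mm = 0.00307 m;  N = 131.1 rpm / 60 = 2.185 rev/s
γ̇ = π D N / h = (π)(0.0391)(2.185) / 0.00307 = 87.4258 s⁻¹
ΔT = η·γ̇²·t_res/(ρ·cp) = [1427 × 87.4258² × 18.294] / [1046 × 2517] = 75.7875 K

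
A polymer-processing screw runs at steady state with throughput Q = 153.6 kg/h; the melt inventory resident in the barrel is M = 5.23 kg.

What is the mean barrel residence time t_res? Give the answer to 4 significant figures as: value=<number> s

value=122.6 s

Throughput in SI: Q_s = 153.6 kg/h ÷ 3600 s/h = 0.0426667 kg/s
t_res = M / Q_s = 5.23 / 0.0426667 = 122.578 s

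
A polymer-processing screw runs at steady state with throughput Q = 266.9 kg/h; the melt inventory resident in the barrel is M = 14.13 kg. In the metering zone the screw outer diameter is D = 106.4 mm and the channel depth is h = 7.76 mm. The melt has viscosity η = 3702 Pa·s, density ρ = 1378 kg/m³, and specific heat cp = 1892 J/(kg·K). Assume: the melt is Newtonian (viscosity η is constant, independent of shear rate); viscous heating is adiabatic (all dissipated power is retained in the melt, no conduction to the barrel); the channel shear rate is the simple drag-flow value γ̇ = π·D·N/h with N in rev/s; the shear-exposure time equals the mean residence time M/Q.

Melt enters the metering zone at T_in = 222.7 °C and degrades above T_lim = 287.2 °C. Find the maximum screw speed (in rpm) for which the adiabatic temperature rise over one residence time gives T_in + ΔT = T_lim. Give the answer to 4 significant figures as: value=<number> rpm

value=21.50 rpm

Q_s = Q / 3600 = 266.9 / 3600 = 0.0741389 kg/s
t_res = M / Q_s = 14.13 ÷ 0.0741389 = 190.588 s
Geometry in SI: D = 106.4 mm → 0.1064 m, h = 7.76 mm → 0.00776 m
ΔT_a = T_lim − T_in = 287.2 − 222.7 = 64.5 K
Invert ΔT = ηγ̇²t_res/(ρcp) for γ̇: γ̇_max² = ΔT_a ρ cp / (η t_res) = 64.5·1378·1892 / (3702·190.588) = 238.34 s⁻²
γ̇_max = sqrt(238.34) = 15.4383 s⁻¹
Solve γ̇ = πDN/h for N: N_max = γ̇_max·h/(π·D) = 15.4383 × 0.00776 / (π × 0.1064) = 0.358401 rev/s = 21.504 rpm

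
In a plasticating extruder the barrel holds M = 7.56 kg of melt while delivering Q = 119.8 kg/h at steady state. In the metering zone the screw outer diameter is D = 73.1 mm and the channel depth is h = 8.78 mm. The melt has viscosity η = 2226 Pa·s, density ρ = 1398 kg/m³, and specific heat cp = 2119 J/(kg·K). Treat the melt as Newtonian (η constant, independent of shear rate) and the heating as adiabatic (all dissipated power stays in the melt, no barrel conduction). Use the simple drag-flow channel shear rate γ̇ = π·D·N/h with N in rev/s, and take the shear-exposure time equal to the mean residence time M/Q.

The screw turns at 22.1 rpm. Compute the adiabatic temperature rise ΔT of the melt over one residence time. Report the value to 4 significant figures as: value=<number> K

Convert throughput: Q = 119.8 kg/h = 119.8/3600 = 0.0332778 kg/s
t_res = M / Q_s = 7.56 / 0.0332778 = 227.179 s
Geometry in metres: D = 73.1 mm → 0.0731 m, h = 8.78 mm → 0.00878 m; screw speed N = 22.1 rpm = 0.368333 rev/s
γ̇ = π D N / h = (π)(0.0731)(0.368333) / 0.00878 = 9.63416 s⁻¹
ΔT = η·γ̇²·t_res / (ρ·cp) = 2226 · (9.63416)² · 227.179 / (1398 · 2119) = 15.8446 K

value=15.84 K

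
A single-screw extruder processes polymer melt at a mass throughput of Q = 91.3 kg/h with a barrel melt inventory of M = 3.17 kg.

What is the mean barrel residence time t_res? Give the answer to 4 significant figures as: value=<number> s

value=125.0 s

Q_s = Q / 3600 = 91.3 / 3600 = 0.0253611 kg/s
t_res = M / Q_s = 3.17 / 0.0253611 = 124.995 s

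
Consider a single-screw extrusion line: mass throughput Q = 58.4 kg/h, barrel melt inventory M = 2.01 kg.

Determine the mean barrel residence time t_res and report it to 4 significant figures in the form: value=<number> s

value=123.9 s

Q_s = Q / 3600 = 58.4 / 3600 = 0.0162222 kg/s
t_res = M / Q_s = 2.01 ÷ 0.0162222 = 123.904 s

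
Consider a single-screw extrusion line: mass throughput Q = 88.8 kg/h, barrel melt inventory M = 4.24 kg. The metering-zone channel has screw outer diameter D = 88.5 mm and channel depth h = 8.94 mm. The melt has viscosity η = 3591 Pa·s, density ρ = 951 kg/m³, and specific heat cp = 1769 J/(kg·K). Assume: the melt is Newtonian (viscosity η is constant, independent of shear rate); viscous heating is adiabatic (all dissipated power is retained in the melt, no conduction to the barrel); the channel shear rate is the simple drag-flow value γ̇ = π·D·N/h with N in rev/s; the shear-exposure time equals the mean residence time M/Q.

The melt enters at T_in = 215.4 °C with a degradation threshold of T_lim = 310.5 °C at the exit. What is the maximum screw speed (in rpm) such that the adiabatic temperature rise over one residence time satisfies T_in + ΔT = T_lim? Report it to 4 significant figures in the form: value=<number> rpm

Throughput in SI: Q_s = 88.8 kg/h ÷ 3600 s/h = 0.0246667 kg/s
t_res = M / Q_s = 4.24 ÷ 0.0246667 = 171.892 s
Geometry in SI: D = 88.5 mm → 0.0885 m, h = 8.94 mm → 0.00894 m
ΔT_a = T_lim − T_in = 310.5 − 215.4 = 95.1 K
γ̇_max² = ΔT_a·ρ·cp/(η·t_res) = 95.1·951·1769/(3591·171.892) = 259.19 s⁻²
γ̇_max = sqrt(259.19) = 16.0994 s⁻¹
N_max = γ̇_max·h / (π·D) = 16.0994 · 0.00894 / (π · 0.0885) = 0.51767 rev/s = 31.0602 rpm

value=31.06 rpm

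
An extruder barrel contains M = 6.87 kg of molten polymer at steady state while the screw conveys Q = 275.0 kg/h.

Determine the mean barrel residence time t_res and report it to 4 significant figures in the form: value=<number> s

Convert throughput: Q = 275.0 kg/h = 275.0/3600 = 0.0763889 kg/s
t_res = M / Q_s = 6.87 ÷ 0.0763889 = 89.9345 s

value=89.93 s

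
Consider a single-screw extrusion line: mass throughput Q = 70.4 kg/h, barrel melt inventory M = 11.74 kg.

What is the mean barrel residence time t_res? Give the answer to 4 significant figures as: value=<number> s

Convert throughput: Q = 70.4 kg/h = 70.4/3600 = 0.0195556 kg/s
Mean residence time: t_res = M/Q_s = 11.74 kg / 0.0195556 kg/s = 600.341 s

value=600.3 s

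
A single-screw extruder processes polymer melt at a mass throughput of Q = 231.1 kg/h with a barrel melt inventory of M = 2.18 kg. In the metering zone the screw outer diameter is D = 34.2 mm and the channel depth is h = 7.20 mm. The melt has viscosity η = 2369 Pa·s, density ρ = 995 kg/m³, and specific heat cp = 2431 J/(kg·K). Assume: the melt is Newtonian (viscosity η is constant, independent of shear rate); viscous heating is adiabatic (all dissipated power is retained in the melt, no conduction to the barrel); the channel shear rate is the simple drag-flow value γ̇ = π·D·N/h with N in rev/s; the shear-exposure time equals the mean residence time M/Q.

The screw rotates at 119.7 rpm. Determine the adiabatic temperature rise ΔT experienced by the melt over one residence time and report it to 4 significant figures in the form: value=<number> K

Throughput in SI: Q_s = 231.1 kg/h ÷ 3600 s/h = 0.0641944 kg/s
Mean residence time: t_res = M/Q_s = 2.18 kg / 0.0641944 kg/s = 33.9593 s
Convert to SI: D = 0.0342 m, h = 0.0072 m, N = 119.7/60 = 1.995 rev/s
Shear rate: γ̇ = πDN/h = π·0.0342·1.995/0.0072 = 29.7705 s⁻¹
ΔT = η·γ̇²·t_res / (ρ·cp) = 2369 · (29.7705)² · 33.9593 / (995 · 2431) = 29.4774 K

value=29.48 K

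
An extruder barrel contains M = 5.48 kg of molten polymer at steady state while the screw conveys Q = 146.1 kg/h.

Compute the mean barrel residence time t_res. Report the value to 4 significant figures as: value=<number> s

Convert throughput: Q = 146.1 kg/h = 146.1/3600 = 0.0405833 kg/s
t_res = M / Q_s = 5.48 ÷ 0.0405833 = 135.031 s

value=135.0 s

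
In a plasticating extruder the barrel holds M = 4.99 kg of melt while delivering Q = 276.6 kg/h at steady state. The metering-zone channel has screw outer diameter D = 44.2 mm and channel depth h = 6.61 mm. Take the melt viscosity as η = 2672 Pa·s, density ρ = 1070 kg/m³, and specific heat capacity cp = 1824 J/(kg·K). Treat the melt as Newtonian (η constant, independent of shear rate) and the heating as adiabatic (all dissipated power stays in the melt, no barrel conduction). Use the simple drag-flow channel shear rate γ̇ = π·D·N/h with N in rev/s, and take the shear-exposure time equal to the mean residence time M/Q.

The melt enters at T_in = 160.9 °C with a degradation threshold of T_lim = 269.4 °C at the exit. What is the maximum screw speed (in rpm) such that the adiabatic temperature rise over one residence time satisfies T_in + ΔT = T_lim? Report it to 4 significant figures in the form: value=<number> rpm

value=99.77 rpm

Q_s = Q / 3600 = 276.6 / 3600 = 0.0768333 kg/s
Mean residence time: t_res = M/Q_s = 4.99 kg / 0.0768333 kg/s = 64.9458 s
D = 44.2 mm = 0.0442 m;  h = 6.61 mm = 0.00661 m
ΔT_a = T_lim − T_in = 269.4 − 160.9 = 108.5 K
γ̇_max² = ΔT_a·ρ·cp / (η·t_res) = [108.5 × 1070 × 1824] / [2672 × 64.9458] = 1220.26 s⁻²
Take the square root: γ̇_max = √(1220.26) = 34.9322 s⁻¹
N_max = γ̇_max·h / (π·D) = 34.9322 · 0.00661 / (π · 0.0442) = 1.66286 rev/s = 99.7714 rpm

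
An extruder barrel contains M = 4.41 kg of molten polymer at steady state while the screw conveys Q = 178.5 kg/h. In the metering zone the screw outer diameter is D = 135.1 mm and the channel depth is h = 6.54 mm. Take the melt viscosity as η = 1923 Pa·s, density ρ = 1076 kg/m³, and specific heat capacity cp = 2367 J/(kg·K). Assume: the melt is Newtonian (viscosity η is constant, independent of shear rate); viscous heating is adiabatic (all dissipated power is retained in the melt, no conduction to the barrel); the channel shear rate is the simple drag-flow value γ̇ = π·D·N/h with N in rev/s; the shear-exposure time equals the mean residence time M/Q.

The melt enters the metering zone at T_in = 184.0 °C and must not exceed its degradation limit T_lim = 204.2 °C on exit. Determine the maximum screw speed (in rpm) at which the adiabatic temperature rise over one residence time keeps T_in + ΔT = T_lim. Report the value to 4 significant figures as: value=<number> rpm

value=16.03 rpm

Convert throughput: Q = 178.5 kg/h = 178.5/3600 = 0.0495833 kg/s
t_res = M / Q_s = 4.41 / 0.0495833 = 88.9412 s
Convert to metres: D = 0.1351 m, h = 0.00654 m
ΔT_a = T_lim − T_in = 204.2 − 184.0 = 20.2 K
Invert ΔT = ηγ̇²t_res/(ρcp) for γ̇: γ̇_max² = ΔT_a ρ cp / (η t_res) = 20.2·1076·2367 / (1923·88.9412) = 300.801 s⁻²
Take the square root: γ̇_max = √(300.801) = 17.3436 s⁻¹
N_max = γ̇_max·h / (π·D) = 17.3436 · 0.00654 / (π · 0.1351) = 0.267247 rev/s = 16.0348 rpm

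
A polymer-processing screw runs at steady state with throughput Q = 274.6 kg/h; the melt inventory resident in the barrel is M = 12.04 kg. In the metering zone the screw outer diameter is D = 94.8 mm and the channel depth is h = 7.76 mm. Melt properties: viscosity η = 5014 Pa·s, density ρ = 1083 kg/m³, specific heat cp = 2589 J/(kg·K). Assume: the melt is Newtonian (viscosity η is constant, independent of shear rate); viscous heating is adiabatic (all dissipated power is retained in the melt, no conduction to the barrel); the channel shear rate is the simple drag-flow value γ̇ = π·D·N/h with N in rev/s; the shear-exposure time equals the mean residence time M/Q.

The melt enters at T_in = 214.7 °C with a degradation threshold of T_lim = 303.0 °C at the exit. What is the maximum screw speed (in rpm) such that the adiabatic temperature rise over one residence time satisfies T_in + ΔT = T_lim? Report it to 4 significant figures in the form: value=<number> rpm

Q_s = Q / 3600 = 274.6 / 3600 = 0.0762778 kg/s
t_res = M / Q_s = 12.04 / 0.0762778 = 157.844 s
Geometry in SI: D = 94.8 mm → 0.0948 m, h = 7.76 mm → 0.00776 m
ΔT_a = T_lim − T_in = 303.0 − 214.7 = 88.3 K
Invert ΔT = ηγ̇²t_res/(ρcp) for γ̇: γ̇_max² = ΔT_a ρ cp / (η t_res) = 88.3·1083·2589 / (5014·157.844) = 312.83 s⁻²
Take the square root: γ̇_max = √(312.83) = 17.687 s⁻¹
N_max = γ̇_max·h / (π·D) = 17.687 · 0.00776 / (π · 0.0948) = 0.460848 rev/s = 27.6509 rpm

value=27.65 rpm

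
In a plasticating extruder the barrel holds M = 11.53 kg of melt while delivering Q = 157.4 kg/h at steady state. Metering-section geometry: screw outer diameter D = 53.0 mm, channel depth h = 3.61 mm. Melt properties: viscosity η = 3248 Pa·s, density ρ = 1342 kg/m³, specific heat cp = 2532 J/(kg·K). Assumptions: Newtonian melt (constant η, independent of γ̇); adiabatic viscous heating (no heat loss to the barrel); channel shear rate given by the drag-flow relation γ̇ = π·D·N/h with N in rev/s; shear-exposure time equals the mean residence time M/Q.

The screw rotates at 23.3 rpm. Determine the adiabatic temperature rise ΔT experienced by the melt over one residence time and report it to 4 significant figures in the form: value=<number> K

value=80.87 K

Convert throughput: Q = 157.4 kg/h = 157.4/3600 = 0.0437222 kg/s
t_res = M / Q_s = 11.53 ÷ 0.0437222 = 263.71 s
Convert to SI: D = 0.053 m, h = 0.00361 m, N = 23.3/60 = 0.388333 rev/s
γ̇ = π·D·N / h = π · 0.053 · 0.388333 / 0.00361 = 17.9111 s⁻¹
ΔT = η·γ̇²·t_res/(ρ·cp) = [3248 × 17.9111² × 263.71] / [1342 × 2532] = 80.8674 K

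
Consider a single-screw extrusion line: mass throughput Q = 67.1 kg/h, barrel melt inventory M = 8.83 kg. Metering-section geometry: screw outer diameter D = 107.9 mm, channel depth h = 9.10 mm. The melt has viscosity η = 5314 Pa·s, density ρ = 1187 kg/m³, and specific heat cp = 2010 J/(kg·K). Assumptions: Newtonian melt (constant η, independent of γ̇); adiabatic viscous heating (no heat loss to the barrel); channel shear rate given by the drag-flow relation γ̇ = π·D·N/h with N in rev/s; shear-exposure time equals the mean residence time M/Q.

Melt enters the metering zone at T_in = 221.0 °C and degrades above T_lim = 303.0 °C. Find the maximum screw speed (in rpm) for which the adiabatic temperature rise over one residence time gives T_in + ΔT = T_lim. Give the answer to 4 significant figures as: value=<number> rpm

Q_s = Q / 3600 = 67.1 / 3600 = 0.0186389 kg/s
t_res = M / Q_s = 8.83 / 0.0186389 = 473.741 s
Geometry in SI: D = 107.9 mm → 0.1079 m, h = 9.10 mm → 0.0091 m
ΔT_a = T_lim − T_in = 303.0 °C − 221.0 °C = 82 K
γ̇_max² = ΔT_a·ρ·cp / (η·t_res) = [82 × 1187 × 2010] / [5314 × 473.741] = 77.7138 s⁻²
γ̇_max = sqrt(77.7138) = 8.81555 s⁻¹
Solve γ̇ = πDN/h for N: N_max = γ̇_max·h/(π·D) = 8.81555 × 0.0091 / (π × 0.1079) = 0.236657 rev/s = 14.1994 rpm

value=14.20 rpm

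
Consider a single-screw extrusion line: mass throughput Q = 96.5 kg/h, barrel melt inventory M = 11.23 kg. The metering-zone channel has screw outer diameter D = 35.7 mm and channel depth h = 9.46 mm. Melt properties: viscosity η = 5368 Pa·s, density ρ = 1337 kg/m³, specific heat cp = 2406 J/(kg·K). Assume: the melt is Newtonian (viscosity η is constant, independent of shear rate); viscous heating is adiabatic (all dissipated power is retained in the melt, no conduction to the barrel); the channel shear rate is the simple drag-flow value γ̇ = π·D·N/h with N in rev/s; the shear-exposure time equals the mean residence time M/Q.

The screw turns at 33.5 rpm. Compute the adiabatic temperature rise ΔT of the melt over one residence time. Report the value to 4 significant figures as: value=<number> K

Convert throughput: Q = 96.5 kg/h = 96.5/3600 = 0.0268056 kg/s
Mean residence time: t_res = M/Q_s = 11.23 kg / 0.0268056 kg/s = 418.943 s
Convert to SI: D = 0.0357 m, h = 0.00946 m, N = 33.5/60 = 0.558333 rev/s
γ̇ = π D N / h = (π)(0.0357)(0.558333) / 0.00946 = 6.61943 s⁻¹
ΔT = η·γ̇²·t_res/(ρ·cp) = [5368 × 6.61943² × 418.943] / [1337 × 2406] = 30.6324 K

value=30.63 K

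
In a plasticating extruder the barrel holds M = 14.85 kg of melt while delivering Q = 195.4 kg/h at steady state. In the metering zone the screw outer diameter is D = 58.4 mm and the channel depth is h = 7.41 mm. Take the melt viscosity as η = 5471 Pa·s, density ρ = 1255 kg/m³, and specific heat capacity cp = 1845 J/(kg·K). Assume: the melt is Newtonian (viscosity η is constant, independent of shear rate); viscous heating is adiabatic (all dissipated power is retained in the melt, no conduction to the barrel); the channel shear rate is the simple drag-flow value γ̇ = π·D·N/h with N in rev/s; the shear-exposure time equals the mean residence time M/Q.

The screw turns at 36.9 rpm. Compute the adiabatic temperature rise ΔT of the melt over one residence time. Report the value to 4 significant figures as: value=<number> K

Q_s = Q / 3600 = 195.4 / 3600 = 0.0542778 kg/s
t_res = M / Q_s = 14.85 / 0.0542778 = 273.593 s
Convert to SI: D = 0.0584 m, h = 0.00741 m, N = 36.9/60 = 0.615 rev/s
γ̇ = π D N / h = (π)(0.0584)(0.615) / 0.00741 = 15.2272 s⁻¹
ΔT = η·γ̇²·t_res / (ρ·cp) = 5471 · (15.2272)² · 273.593 / (1255 · 1845) = 149.889 K

value=149.9 K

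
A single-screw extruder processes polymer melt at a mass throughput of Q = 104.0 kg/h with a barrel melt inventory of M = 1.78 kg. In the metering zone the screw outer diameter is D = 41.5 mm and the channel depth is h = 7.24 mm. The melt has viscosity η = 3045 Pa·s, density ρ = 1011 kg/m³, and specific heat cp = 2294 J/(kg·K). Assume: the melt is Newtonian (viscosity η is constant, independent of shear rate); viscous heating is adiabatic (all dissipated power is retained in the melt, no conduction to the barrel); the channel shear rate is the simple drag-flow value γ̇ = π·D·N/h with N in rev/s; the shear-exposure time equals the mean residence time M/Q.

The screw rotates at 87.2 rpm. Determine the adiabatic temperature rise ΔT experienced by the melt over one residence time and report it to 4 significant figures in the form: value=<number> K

value=55.41 K

Q_s = Q / 3600 = 104.0 / 3600 = 0.0288889 kg/s
t_res = M / Q_s = 1.78 / 0.0288889 = 61.6154 s
Geometry in metres: D = 41.5 mm → 0.0415 m, h = 7.24 mm → 0.00724 m; screw speed N = 87.2 rpm = 1.45333 rev/s
γ̇ = π·D·N / h = π · 0.0415 · 1.45333 / 0.00724 = 26.1713 s⁻¹
Adiabatic rise: ΔT = η γ̇² t_res / (ρ cp) = 3045·(26.1713)²·61.6154 / (1011·2294) = 55.4091 K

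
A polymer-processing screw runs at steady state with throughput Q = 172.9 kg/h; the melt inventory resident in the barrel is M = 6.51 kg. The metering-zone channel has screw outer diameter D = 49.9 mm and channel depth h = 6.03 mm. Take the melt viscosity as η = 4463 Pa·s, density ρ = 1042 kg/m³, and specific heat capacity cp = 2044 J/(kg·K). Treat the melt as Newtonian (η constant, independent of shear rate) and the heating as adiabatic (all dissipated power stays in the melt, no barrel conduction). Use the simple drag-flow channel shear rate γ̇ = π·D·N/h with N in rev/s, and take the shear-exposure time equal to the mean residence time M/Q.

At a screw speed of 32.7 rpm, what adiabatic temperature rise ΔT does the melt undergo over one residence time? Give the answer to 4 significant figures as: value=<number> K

Convert throughput: Q = 172.9 kg/h = 172.9/3600 = 0.0480278 kg/s
t_res = M / Q_s = 6.51 ÷ 0.0480278 = 135.547 s
Convert to SI: D = 0.0499 m, h = 0.00603 m, N = 32.7/60 = 0.545 rev/s
γ̇ = π·D·N / h = π · 0.0499 · 0.545 / 0.00603 = 14.1687 s⁻¹
ΔT = η·γ̇²·t_res/(ρ·cp) = [4463 × 14.1687² × 135.547] / [1042 × 2044] = 57.0198 K

value=57.02 K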